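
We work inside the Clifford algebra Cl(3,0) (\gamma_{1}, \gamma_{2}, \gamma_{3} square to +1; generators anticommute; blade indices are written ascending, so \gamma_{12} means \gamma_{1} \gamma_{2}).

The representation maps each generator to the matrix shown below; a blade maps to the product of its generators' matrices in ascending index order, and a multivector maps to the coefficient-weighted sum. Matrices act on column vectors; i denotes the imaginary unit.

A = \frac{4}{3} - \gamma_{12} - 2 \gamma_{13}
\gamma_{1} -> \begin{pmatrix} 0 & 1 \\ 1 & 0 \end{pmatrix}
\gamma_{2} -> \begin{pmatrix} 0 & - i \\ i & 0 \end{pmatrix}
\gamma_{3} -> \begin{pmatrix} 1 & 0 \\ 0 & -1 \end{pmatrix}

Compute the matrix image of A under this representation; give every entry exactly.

Bivector images (products of the table entries): rho(\gamma_{12}) = rho(\gamma_{1})rho(\gamma_{2}) = \begin{pmatrix} i & 0 \\ 0 & - i \end{pmatrix}; rho(\gamma_{13}) = rho(\gamma_{1})rho(\gamma_{3}) = \begin{pmatrix} 0 & -1 \\ 1 & 0 \end{pmatrix}.
M = (\frac{4}{3})*1 + (-1)*rho(\gamma_{12}) + (-2)*rho(\gamma_{13}), summed entrywise (1 is the identity matrix):
Answer: \begin{pmatrix} \frac{4}{3} - i & 2 \\ -2 & \frac{4}{3} + i \end{pmatrix}


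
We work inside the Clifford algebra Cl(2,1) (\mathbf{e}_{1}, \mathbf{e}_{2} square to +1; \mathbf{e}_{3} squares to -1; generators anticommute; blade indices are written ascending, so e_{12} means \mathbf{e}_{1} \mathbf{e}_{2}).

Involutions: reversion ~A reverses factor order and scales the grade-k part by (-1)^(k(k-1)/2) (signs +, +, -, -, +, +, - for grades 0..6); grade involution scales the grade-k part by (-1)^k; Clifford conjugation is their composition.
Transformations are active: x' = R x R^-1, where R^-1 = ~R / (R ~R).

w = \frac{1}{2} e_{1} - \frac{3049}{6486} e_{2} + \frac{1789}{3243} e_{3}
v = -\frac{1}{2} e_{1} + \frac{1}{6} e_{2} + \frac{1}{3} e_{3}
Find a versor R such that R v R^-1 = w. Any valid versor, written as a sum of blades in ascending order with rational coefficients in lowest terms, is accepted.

Key observation: q(v) = q(w) = \frac{1}{6} (sandwiches preserve the norm), so R = v + w = -\frac{328}{1081} e_{2} + \frac{2870}{3243} e_{3} works whenever it is invertible — the component of v along it is kept and (v - w)/2 reverses, sending v to w.
Answer: -\frac{328}{1081} e_{2} + \frac{2870}{3243} e_{3}


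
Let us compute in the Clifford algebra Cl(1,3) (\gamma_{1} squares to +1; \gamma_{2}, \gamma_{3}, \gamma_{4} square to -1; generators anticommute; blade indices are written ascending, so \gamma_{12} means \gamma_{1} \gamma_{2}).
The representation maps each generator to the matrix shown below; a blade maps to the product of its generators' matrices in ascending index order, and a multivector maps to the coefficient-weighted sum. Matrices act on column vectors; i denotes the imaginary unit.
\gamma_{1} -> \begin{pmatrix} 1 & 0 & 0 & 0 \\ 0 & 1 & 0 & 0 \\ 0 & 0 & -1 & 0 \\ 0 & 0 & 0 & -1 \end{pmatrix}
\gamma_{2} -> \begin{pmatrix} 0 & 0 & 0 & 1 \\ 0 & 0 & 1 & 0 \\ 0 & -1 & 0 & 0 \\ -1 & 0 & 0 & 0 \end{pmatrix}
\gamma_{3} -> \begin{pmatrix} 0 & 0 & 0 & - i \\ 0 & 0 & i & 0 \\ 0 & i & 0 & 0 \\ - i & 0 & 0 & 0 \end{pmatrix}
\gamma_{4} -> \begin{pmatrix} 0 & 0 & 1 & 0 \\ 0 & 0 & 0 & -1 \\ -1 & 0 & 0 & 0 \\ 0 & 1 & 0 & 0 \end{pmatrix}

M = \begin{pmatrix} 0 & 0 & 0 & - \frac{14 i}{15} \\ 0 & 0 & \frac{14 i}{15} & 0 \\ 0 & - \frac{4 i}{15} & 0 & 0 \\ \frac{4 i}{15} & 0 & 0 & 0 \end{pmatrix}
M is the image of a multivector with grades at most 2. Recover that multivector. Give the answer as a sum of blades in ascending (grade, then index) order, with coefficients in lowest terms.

Method: the blade images are trace-orthogonal — tr(rho(e_A) rho(e_B)^-1) = 4 if A = B and 0 otherwise — and rho(e_A)^-1 = (e_A)^2 * rho(e_A) with (e_A)^2 = +1 or -1, so the coefficient of e_A in the preimage is (e_A)^2 * tr(M rho(e_A))/4.
Nonzero projections over blades of grade <= 2: \gamma_{3}: (\gamma_{3})^2 = -1, tr(M rho(\gamma_{3})) = - \frac{4}{3}, coefficient \frac{1}{3}; \gamma_{13}: (\gamma_{13})^2 = +1, tr(M rho(\gamma_{13})) = \frac{12}{5}, coefficient \frac{3}{5}. Every other blade of grade <= 2 projects to 0.
Answer: \frac{1}{3} \gamma_{3} + \frac{3}{5} \gamma_{13}


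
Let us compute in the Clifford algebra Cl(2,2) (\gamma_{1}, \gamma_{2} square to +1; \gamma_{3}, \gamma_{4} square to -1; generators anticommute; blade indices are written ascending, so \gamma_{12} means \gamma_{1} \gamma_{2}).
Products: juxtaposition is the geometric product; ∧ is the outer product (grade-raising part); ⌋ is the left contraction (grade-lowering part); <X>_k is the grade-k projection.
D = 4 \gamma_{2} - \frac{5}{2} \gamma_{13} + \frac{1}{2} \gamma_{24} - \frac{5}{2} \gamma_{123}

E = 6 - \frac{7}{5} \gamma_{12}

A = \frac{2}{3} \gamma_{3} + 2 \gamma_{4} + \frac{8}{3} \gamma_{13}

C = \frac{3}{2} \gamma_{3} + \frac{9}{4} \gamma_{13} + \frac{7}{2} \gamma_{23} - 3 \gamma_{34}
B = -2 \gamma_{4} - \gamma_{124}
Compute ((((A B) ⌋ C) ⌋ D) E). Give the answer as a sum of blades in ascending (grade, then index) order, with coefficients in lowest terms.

step 1: 4 + 2 \gamma_{12} - \frac{4}{3} \gamma_{34} - \frac{16}{3} \gamma_{134} - \frac{8}{3} \gamma_{234} - \frac{2}{3} \gamma_{1234}
step 2: -4 + 6 \gamma_{3} + 9 \gamma_{13} + 14 \gamma_{23} - 12 \gamma_{34}
step 3: -\frac{45}{2} - 50 \gamma_{1} + \frac{13}{2} \gamma_{2} + 15 \gamma_{12} + 10 \gamma_{13} - 2 \gamma_{24} + 10 \gamma_{123}
step 4: -114 - \frac{2909}{10} \gamma_{1} + 109 \gamma_{2} + 14 \gamma_{3} + \frac{243}{2} \gamma_{12} + 60 \gamma_{13} - \frac{14}{5} \gamma_{14} - 14 \gamma_{23} - 12 \gamma_{24} + 60 \gamma_{123}
Answer: -114 - \frac{2909}{10} \gamma_{1} + 109 \gamma_{2} + 14 \gamma_{3} + \frac{243}{2} \gamma_{12} + 60 \gamma_{13} - \frac{14}{5} \gamma_{14} - 14 \gamma_{23} - 12 \gamma_{24} + 60 \gamma_{123}


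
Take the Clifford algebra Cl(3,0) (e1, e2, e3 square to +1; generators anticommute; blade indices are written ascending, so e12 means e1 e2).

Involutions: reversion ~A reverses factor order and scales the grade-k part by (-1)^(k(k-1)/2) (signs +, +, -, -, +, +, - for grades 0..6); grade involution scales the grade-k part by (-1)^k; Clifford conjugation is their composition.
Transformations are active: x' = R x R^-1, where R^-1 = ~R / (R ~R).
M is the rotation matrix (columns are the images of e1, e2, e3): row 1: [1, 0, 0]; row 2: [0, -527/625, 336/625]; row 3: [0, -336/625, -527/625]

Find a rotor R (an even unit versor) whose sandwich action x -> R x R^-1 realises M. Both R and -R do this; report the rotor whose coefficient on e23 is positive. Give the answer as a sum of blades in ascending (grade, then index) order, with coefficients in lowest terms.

Method: write R = a + b12*e12 + b13*e13 + b23*e23 with a^2 + b12^2 + b13^2 + b23^2 = 1 (so R^-1 = ~R). Expanding the columns R e_j ~R gives tr M = 4a^2 - 1 and, from the antisymmetric part, M21 - M12 = -4a*b12, M13 - M31 = 4a*b13, M32 - M23 = -4a*b23.
Here tr M = -429/625, so a^2 = (1 + tr M)/4 = 49/625 and a = ±7/25. Taking a = 7/25: M21 - M12 = 0, M13 - M31 = 0, M32 - M23 = -672/625, giving b12 = 0, b13 = 0, b23 = 24/25, i.e. R = 7/25 + 24/25*e23.
Its e23 coefficient is already positive.
Answer: 7/25 + 24/25*e23. Uniqueness: Spin(3) -> SO(3) maps R and -R to the same rotation of trace -429/625; fixing the sign of the e23 coefficient removes the ambiguity.


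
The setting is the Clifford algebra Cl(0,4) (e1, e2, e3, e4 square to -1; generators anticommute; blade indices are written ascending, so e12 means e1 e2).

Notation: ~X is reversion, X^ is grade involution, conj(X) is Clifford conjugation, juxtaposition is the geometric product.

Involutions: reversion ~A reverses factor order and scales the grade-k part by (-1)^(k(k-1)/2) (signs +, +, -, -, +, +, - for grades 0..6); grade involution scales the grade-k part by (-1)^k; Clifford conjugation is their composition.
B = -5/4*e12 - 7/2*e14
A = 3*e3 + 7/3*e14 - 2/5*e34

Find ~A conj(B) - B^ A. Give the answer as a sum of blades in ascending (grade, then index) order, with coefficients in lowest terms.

first term: 49/6 - 7/5*e13 + 35/12*e24 + 15/4*e123 - 21/2*e134 + 1/2*e1234
second term: 49/6 + 7/5*e13 - 35/12*e24 - 15/4*e123 + 21/2*e134 + 1/2*e1234
Answer: -14/5*e13 + 35/6*e24 + 15/2*e123 - 21*e134


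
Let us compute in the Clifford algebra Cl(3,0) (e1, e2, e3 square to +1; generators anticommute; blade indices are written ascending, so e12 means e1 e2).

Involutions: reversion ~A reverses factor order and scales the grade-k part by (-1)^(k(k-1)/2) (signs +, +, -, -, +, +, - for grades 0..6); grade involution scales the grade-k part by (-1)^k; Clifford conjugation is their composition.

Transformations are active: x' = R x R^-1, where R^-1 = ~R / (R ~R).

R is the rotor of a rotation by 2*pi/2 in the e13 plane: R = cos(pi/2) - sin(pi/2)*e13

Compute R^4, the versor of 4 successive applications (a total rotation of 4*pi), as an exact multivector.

Because a rotor carries half the rotation angle, composing 4 copies of this e13-plane rotor multiplies the phase: 4*(pi/2) = 2*pi, hence R^4 = cos(2*pi) - sin(2*pi)*e13.
cos(2*pi) = 1 and sin(2*pi) = 0, so R^4 = 1. The total rotation 4*pi is 2 full turns, so every vector returns to itself, yet the rotor is +1, back on the identity sheet (an even number of 2*pi turns).
Answer: 1


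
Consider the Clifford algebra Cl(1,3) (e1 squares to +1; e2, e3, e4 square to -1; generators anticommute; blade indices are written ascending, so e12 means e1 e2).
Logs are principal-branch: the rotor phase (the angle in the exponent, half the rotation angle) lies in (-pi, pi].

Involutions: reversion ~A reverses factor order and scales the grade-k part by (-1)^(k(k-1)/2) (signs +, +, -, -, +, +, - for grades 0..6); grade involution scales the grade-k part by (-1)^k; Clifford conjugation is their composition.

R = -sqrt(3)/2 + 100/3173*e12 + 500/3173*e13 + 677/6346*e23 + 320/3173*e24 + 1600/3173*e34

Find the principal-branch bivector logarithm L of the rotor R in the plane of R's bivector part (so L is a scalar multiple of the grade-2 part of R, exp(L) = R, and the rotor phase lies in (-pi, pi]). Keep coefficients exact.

The scalar part of R is -sqrt(3)/2, which fixes the principal-branch rotor phase; the unit plane is then the bivector part divided by the sine of that phase, and L is that plane scaled by the phase.
Concretely: cos(phase) = -sqrt(3)/2 gives phase = ±5*pi/6, and since phase/sin(phase) is even the sign is immaterial: L = (phase/sin(phase)) * <R>_2 = (5*pi/3) * <R>_2.
Answer: 500*pi/9519*e12 + 2500*pi/9519*e13 + 3385*pi/19038*e23 + 1600*pi/9519*e24 + 8000*pi/9519*e34


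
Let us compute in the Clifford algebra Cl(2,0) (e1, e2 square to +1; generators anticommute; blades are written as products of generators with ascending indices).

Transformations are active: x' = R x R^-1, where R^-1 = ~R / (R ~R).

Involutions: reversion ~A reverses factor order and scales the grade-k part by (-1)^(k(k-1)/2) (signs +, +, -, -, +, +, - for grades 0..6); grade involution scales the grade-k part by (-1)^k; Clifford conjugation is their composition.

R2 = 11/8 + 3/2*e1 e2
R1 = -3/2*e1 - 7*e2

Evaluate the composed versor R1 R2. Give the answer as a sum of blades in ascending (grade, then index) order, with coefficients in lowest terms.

Distribute over the terms of R1 (each basis-blade product reordered to ascending indices, repeated generators contracted through their squares):
(-3/2*e1) R2 = -33/16*e1 - 9/4*e2
(-7*e2) R2 = 21/2*e1 - 77/8*e2
Summing the partial products and collecting blades:
Answer: 135/16*e1 - 95/8*e2


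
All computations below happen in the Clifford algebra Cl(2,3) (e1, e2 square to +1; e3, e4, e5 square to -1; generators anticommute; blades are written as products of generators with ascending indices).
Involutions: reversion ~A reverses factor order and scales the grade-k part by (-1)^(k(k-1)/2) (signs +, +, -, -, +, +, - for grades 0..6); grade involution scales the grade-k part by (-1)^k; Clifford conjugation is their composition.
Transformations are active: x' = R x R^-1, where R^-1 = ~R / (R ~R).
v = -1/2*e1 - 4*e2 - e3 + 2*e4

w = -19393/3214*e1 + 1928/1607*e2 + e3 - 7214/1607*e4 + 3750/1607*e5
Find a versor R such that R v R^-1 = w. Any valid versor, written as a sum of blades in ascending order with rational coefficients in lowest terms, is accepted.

The midline construction: v and w both square to 45/4, so reflecting in their sum -10500/1607*e1 - 4500/1607*e2 - 4000/1607*e4 + 3750/1607*e5 exchanges them.
Answer: -10500/1607*e1 - 4500/1607*e2 - 4000/1607*e4 + 3750/1607*e5


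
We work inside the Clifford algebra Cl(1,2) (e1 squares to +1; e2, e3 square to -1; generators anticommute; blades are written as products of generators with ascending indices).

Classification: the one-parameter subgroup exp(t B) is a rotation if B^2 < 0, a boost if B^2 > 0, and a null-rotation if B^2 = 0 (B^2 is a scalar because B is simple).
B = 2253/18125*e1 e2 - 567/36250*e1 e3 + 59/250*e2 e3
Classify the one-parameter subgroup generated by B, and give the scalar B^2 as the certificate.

B^2 term by term: the squares give (2253/18125)^2*(e1 e2)^2 + (-567/36250)^2*(e1 e3)^2 + (59/250)^2*(e2 e3)^2 = 5076009/328515625*(+1) + 321489/1314062500*(+1) + 3481/62500*(-1) = -1/25 (each basis 2-blade squares to minus the product of its generators' squares); cross terms between blades sharing an index anticommute and cancel. So B^2 = -1/25.
Answer: rotation, certificate B^2 = -1/25. No conjugation can change B^2 = -1/25; the sign gives the class.


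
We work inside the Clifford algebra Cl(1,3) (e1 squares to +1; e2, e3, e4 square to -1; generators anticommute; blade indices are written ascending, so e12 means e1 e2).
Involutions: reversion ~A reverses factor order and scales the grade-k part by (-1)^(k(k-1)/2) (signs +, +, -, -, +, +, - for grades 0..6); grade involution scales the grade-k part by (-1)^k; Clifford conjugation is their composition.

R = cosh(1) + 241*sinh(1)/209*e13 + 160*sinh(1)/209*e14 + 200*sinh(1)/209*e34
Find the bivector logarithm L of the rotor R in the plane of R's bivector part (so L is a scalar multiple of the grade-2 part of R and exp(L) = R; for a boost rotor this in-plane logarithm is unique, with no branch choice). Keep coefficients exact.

The scalar part of R is cosh(1), giving the rapidity magnitude (cosh is even); the bivector part supplies orientation, its quotient by sinh of the rapidity is the plane, and L = rapidity * plane — unique in that plane, since flipping both signs leaves L unchanged.
Concretely: cosh(rapidity) = cosh(1) gives rapidity = ±1, and since rapidity/sinh(rapidity) is even the sign is immaterial: L = (rapidity/sinh(rapidity)) * <R>_2 = (1/sinh(1)) * <R>_2.
Answer: 241/209*e13 + 160/209*e14 + 200/209*e34


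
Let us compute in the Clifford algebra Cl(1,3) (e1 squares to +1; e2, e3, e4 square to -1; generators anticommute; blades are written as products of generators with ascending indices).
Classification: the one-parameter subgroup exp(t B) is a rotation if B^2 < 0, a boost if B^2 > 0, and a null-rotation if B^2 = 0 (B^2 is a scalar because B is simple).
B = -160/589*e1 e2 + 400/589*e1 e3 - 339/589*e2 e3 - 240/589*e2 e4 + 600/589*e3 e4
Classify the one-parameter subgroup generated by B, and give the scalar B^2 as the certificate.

B^2 term by term: the squares give (-160/589)^2*(e1 e2)^2 + (400/589)^2*(e1 e3)^2 + (-339/589)^2*(e2 e3)^2 + (-240/589)^2*(e2 e4)^2 + (600/589)^2*(e3 e4)^2 = 25600/346921*(+1) + 160000/346921*(+1) + 114921/346921*(-1) + 57600/346921*(-1) + 360000/346921*(-1) = -1 (each basis 2-blade squares to minus the product of its generators' squares); cross terms between blades sharing an index anticommute and cancel; the commuting (index-disjoint) pairs give grade-4 terms 2*c*c'*(blade product), which cancel blade by blade — e1 e2 e3 e4: -192000/346921 + 192000/346921 = 0 — confirming B is simple. So B^2 = -1.
Answer: rotation, certificate B^2 = -1. Why this suffices: the scalar -1 survives any versor conjugation, so its sign alone determines the class however B is presented.


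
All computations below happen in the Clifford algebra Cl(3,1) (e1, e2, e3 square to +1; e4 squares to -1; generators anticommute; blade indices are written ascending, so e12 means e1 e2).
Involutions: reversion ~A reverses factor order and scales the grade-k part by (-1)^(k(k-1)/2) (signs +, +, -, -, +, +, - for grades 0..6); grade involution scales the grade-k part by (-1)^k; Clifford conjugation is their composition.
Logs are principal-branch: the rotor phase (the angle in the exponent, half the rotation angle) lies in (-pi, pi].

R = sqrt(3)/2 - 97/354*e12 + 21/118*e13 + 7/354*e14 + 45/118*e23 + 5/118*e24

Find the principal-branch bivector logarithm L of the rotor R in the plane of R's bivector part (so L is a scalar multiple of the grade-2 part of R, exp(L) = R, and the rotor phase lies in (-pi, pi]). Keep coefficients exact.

The scalar part of R is sqrt(3)/2, so the principal-branch rotor phase is pinned; divide the bivector part by its sine to get the unit plane — L is the phase times that plane.
Concretely: cos(phase) = sqrt(3)/2 gives phase = ±pi/6, and since phase/sin(phase) is even the sign is immaterial: L = (phase/sin(phase)) * <R>_2 = (pi/3) * <R>_2.
Answer: -97*pi/1062*e12 + 7*pi/118*e13 + 7*pi/1062*e14 + 15*pi/118*e23 + 5*pi/354*e24


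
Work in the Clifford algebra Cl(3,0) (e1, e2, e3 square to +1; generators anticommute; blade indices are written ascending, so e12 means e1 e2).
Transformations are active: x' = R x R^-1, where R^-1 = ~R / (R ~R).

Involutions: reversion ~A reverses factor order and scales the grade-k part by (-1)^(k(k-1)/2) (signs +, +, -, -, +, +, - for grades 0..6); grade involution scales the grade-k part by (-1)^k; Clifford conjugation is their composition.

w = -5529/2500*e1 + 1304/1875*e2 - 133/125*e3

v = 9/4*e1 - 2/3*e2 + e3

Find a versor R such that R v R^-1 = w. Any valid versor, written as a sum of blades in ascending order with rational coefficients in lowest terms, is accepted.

Construction: equal norms (both 937/144) license R = v + w = 24/625*e1 + 18/625*e2 - 8/125*e3 — nothing changes along that direction, while (v - w)/2 changes sign, so v maps onto w.
Answer: 24/625*e1 + 18/625*e2 - 8/125*e3


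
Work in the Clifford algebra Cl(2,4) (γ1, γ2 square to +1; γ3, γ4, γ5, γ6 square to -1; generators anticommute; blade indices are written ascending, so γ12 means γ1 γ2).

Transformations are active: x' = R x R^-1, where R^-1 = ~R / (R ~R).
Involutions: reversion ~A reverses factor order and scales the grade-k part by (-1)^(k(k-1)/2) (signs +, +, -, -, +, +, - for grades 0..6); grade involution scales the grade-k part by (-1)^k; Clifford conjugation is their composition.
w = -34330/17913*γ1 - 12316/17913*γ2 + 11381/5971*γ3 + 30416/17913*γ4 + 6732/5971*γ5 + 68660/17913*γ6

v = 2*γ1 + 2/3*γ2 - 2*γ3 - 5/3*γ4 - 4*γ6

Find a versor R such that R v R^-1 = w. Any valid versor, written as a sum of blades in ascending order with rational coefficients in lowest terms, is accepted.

Equal squares first: v^2 = w^2 = -55/3. Then v + w = 1496/17913*γ1 - 374/17913*γ2 - 561/5971*γ3 + 187/5971*γ4 + 6732/5971*γ5 - 2992/17913*γ6 is a versor taking v to w, provided it is invertible.
Answer: 1496/17913*γ1 - 374/17913*γ2 - 561/5971*γ3 + 187/5971*γ4 + 6732/5971*γ5 - 2992/17913*γ6


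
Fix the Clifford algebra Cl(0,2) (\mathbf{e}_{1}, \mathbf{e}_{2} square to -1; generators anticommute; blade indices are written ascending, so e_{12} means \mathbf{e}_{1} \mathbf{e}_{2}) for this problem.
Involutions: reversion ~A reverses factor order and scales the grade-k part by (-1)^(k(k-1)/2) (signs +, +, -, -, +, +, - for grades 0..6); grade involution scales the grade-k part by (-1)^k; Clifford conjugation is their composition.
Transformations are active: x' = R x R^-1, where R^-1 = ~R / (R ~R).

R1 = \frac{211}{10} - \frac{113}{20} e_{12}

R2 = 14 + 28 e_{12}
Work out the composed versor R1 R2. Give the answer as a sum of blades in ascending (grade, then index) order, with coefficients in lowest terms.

Distribute over the terms of R1 (each basis-blade product reordered to ascending indices, repeated generators contracted through their squares):
(\frac{211}{10}) R2 = \frac{1477}{5} + \frac{2954}{5} e_{12}
(-\frac{113}{20} e_{12}) R2 = \frac{791}{5} - \frac{791}{10} e_{12}
Summing the partial products and collecting blades:
Answer: \frac{2268}{5} + \frac{5117}{10} e_{12}


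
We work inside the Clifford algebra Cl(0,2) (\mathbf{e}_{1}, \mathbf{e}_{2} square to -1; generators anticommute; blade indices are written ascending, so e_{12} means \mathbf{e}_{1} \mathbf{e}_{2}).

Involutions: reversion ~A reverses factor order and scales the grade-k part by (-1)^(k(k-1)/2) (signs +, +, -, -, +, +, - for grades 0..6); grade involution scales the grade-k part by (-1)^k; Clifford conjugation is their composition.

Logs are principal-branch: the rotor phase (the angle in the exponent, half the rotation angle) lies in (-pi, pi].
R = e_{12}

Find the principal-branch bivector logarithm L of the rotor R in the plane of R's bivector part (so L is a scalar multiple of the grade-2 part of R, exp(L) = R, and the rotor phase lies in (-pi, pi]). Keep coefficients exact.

The scalar part of R is 0, and that scalar determines the rotor phase on the principal branch; recovering the unit plane as bivector-part over sine of the phase gives L = phase * plane.
Concretely: cos(phase) = 0 gives phase = ±\frac{\pi}{2}, and since phase/sin(phase) is even the sign is immaterial: L = (phase/sin(phase)) * <R>_2 = (\frac{\pi}{2}) * <R>_2.
Answer: \frac{\pi}{2} e_{12}


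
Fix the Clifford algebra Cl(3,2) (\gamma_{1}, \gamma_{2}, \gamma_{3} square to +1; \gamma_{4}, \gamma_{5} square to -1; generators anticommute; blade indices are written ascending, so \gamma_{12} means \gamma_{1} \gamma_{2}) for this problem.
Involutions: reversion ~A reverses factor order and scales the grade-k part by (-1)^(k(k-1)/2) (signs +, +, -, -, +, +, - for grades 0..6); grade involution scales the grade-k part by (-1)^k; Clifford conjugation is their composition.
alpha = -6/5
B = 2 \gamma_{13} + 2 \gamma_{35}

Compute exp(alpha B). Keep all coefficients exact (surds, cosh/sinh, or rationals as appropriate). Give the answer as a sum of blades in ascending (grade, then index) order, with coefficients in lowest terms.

B^2 term by term: the squares give (2)^2*(\gamma_{13})^2 + (2)^2*(\gamma_{35})^2 = 4*(-1) + 4*(+1) = 0 (each basis 2-blade squares to minus the product of its generators' squares); cross terms between blades sharing an index anticommute and cancel. So B^2 = 0.
B^2 = 0, hence only two terms survive: exp(alpha B) = 1 + alpha B (parabolic case).
Answer: 1 - \frac{12}{5} \gamma_{13} - \frac{12}{5} \gamma_{35}


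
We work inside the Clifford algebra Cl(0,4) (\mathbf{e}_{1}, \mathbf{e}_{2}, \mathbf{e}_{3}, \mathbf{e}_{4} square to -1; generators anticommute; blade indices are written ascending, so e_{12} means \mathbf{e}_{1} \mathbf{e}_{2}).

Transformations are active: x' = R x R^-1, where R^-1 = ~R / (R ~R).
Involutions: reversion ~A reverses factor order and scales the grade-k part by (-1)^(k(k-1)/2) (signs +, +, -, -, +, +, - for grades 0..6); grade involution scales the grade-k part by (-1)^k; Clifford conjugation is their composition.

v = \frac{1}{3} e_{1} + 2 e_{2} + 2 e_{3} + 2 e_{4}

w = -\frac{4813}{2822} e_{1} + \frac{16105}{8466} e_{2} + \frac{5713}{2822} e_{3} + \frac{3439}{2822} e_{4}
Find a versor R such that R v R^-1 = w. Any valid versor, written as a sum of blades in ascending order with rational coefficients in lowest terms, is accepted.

Key observation: q(v) = q(w) = -\frac{109}{9} (sandwiches preserve the norm), so R = v + w = -\frac{11617}{8466} e_{1} + \frac{33037}{8466} e_{2} + \frac{11357}{2822} e_{3} + \frac{9083}{2822} e_{4} works whenever it is invertible — the component of v along it is kept and (v - w)/2 reverses, sending v to w.
Answer: -\frac{11617}{8466} e_{1} + \frac{33037}{8466} e_{2} + \frac{11357}{2822} e_{3} + \frac{9083}{2822} e_{4}


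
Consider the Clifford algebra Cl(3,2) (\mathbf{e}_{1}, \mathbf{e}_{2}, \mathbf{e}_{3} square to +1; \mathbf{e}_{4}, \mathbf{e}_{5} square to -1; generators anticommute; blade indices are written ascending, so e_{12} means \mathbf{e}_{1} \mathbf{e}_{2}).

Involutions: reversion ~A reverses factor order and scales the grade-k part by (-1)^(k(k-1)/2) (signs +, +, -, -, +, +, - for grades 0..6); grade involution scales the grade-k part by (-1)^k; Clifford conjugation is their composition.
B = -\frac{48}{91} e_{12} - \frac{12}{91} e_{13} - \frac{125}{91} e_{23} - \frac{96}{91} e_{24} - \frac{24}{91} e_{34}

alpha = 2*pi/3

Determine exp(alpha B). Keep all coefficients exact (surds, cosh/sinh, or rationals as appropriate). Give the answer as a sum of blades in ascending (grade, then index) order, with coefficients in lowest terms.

B^2 term by term: the squares give (-\frac{48}{91})^2*(e_{12})^2 + (-\frac{12}{91})^2*(e_{13})^2 + (-\frac{125}{91})^2*(e_{23})^2 + (-\frac{96}{91})^2*(e_{24})^2 + (-\frac{24}{91})^2*(e_{34})^2 = \frac{2304}{8281}*(-1) + \frac{144}{8281}*(-1) + \frac{15625}{8281}*(-1) + \frac{9216}{8281}*(+1) + \frac{576}{8281}*(+1) = -1 (each basis 2-blade squares to minus the product of its generators' squares); cross terms between blades sharing an index anticommute and cancel; the commuting (index-disjoint) pairs give grade-4 terms 2*c*c'*(blade product), which cancel blade by blade — e_{1234}: \frac{2304}{8281} - \frac{2304}{8281} = 0 — confirming B is simple. So B^2 = -1.
B^2 = -1 — circular case — the even/odd split gives cos and sin: l = 1, alpha*l = \frac{2 \pi}{3}, so exp(alpha B) = cos(\frac{2 \pi}{3}) + (sin(\frac{2 \pi}{3})/1)*B = - \frac{1}{2} + (\frac{\sqrt{3}}{2})*B.
Answer: - \frac{1}{2} - \frac{24 \sqrt{3}}{91} e_{12} - \frac{6 \sqrt{3}}{91} e_{13} - \frac{125 \sqrt{3}}{182} e_{23} - \frac{48 \sqrt{3}}{91} e_{24} - \frac{12 \sqrt{3}}{91} e_{34}


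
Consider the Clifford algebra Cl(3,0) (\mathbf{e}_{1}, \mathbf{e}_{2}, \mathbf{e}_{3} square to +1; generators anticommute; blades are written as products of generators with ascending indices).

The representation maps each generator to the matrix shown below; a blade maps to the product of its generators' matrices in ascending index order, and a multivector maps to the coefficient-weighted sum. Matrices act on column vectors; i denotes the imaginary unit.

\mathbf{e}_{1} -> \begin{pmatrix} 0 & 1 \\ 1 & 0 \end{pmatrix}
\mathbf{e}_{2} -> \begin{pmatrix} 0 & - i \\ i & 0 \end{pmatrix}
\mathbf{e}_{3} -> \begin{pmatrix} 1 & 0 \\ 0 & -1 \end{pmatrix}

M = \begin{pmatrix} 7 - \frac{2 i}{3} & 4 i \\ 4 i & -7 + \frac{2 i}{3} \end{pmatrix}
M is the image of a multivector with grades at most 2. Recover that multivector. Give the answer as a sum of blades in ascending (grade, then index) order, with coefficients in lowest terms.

Method: 1, rho(e_{1}), rho(e_{2}), rho(e_{3}) form a trace-orthogonal basis of the 2x2 complex matrices (tr(X Y) = 2 if X = Y, else 0), so M = m0*1 + m1*rho(e_{1}) + m2*rho(e_{2}) + m3*rho(e_{3}) with m0 = tr(M)/2 = 0, m1 = tr(M rho(e_{1}))/2 = 4 i, m2 = tr(M rho(e_{2}))/2 = 0, m3 = tr(M rho(e_{3}))/2 = 7 - \frac{2 i}{3}.
Multiplying table entries, the bivector images are rho(e_{1} e_{2}) = i*rho(e_{3}), rho(e_{1} e_{3}) = -i*rho(e_{2}), rho(e_{2} e_{3}) = i*rho(e_{1}); with real blade coefficients the real parts of m0..m3 are the coefficients of 1, e_{1}, e_{2}, e_{3} and the imaginary parts give the bivectors (e_{2} e_{3}: Im m1, e_{1} e_{3}: -Im m2, e_{1} e_{2}: Im m3).
Answer: 7 e_{3} - \frac{2}{3} e_{1} e_{2} + 4 e_{2} e_{3}


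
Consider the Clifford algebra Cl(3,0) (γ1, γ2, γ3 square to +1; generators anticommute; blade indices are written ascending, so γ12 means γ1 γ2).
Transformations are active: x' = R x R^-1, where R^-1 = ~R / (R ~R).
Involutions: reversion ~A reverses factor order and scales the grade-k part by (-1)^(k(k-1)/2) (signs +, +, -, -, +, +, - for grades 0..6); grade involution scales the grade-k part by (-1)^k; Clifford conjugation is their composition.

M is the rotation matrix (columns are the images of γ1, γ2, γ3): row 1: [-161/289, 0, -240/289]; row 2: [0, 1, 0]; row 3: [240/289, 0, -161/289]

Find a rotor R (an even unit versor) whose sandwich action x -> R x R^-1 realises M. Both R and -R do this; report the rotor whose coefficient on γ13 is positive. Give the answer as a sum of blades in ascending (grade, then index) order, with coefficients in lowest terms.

Method: write R = a + b12*γ12 + b13*γ13 + b23*γ23 with a^2 + b12^2 + b13^2 + b23^2 = 1 (so R^-1 = ~R). Expanding the columns R e_j ~R gives tr M = 4a^2 - 1 and, from the antisymmetric part, M21 - M12 = -4a*b12, M13 - M31 = 4a*b13, M32 - M23 = -4a*b23.
Here tr M = -33/289, so a^2 = (1 + tr M)/4 = 64/289 and a = ±8/17. Taking a = 8/17: M21 - M12 = 0, M13 - M31 = -480/289, M32 - M23 = 0, giving b12 = 0, b13 = -15/17, b23 = 0, i.e. R = 8/17 - 15/17*γ13.
Its γ13 coefficient is negative, so report the other preimage -R.
Answer: -8/17 + 15/17*γ13. Key observation: the double cover Spin(3) -> SO(3) sends R and -R to the same matrix (trace -33/289 here), so the stated sign of the γ13 coefficient is what selects one sheet.


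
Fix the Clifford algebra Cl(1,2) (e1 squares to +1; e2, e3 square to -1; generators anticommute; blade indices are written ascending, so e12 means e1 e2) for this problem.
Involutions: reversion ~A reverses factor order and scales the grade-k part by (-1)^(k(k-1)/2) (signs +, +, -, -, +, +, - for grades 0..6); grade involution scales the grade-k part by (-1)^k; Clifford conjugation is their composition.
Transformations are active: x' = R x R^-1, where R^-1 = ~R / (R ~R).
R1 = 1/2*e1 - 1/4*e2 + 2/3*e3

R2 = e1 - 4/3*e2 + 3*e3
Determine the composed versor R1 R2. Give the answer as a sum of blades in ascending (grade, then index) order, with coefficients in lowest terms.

Distribute over the terms of R1 (each basis-blade product reordered to ascending indices, repeated generators contracted through their squares):
(1/2*e1) R2 = 1/2 - 2/3*e12 + 3/2*e13
(-1/4*e2) R2 = -1/3 + 1/4*e12 - 3/4*e23
(2/3*e3) R2 = -2 - 2/3*e13 + 8/9*e23
Summing the partial products and collecting blades:
Answer: -11/6 - 5/12*e12 + 5/6*e13 + 5/36*e23


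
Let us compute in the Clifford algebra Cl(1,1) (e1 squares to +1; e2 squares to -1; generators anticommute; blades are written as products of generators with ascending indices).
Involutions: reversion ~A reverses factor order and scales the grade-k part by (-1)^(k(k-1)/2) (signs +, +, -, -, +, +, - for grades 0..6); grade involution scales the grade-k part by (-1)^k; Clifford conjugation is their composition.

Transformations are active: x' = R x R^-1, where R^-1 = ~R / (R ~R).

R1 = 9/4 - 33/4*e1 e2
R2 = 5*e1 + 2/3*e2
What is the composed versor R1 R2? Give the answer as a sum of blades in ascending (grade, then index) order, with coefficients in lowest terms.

Distribute over the terms of R1 (each basis-blade product reordered to ascending indices, repeated generators contracted through their squares):
(9/4) R2 = 45/4*e1 + 3/2*e2
(-33/4*e1 e2) R2 = 11/2*e1 + 165/4*e2
Summing the partial products and collecting blades:
Answer: 67/4*e1 + 171/4*e2


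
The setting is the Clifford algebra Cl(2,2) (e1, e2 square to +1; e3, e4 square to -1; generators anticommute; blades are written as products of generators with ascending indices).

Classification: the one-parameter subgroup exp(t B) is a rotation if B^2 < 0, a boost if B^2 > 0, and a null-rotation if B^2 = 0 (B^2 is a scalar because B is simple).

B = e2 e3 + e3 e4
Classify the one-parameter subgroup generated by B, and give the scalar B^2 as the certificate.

B^2 term by term: the squares give (1)^2*(e2 e3)^2 + (1)^2*(e3 e4)^2 = 1*(+1) + 1*(-1) = 0 (each basis 2-blade squares to minus the product of its generators' squares); cross terms between blades sharing an index anticommute and cancel. So B^2 = 0.
Answer: null-rotation, certificate B^2 = 0. The scalar 0 is the complete invariant here: its sign names the subgroup type.


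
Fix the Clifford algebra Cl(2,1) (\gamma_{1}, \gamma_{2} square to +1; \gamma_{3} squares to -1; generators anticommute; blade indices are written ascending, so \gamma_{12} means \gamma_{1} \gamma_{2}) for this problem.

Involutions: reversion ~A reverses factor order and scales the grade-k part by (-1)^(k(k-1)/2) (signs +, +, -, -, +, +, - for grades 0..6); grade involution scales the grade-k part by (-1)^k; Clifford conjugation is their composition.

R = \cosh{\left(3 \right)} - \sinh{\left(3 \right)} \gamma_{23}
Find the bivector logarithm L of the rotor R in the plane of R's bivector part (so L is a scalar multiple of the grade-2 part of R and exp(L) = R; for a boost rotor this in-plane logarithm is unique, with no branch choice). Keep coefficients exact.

The scalar part of R is \cosh{\left(3 \right)}, giving the rapidity magnitude (cosh is even); the bivector part supplies orientation, its quotient by sinh of the rapidity is the plane, and L = rapidity * plane — unique in that plane, since flipping both signs leaves L unchanged.
Concretely: cosh(rapidity) = \cosh{\left(3 \right)} gives rapidity = ±3, and since rapidity/sinh(rapidity) is even the sign is immaterial: L = (rapidity/sinh(rapidity)) * <R>_2 = (\frac{3}{\sinh{\left(3 \right)}}) * <R>_2.
Answer: -3 \gamma_{23}


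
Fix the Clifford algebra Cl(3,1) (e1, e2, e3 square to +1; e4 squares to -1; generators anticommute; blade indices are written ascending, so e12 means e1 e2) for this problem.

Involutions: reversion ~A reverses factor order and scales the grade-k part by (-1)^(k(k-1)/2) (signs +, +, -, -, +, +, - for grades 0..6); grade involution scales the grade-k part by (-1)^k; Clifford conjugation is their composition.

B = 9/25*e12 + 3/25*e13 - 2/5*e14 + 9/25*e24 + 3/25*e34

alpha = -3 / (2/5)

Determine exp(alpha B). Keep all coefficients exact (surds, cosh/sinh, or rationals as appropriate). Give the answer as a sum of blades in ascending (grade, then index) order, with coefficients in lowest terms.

B^2 term by term: the squares give (9/25)^2*(e12)^2 + (3/25)^2*(e13)^2 + (-2/5)^2*(e14)^2 + (9/25)^2*(e24)^2 + (3/25)^2*(e34)^2 = 81/625*(-1) + 9/625*(-1) + 4/25*(+1) + 81/625*(+1) + 9/625*(+1) = 4/25 (each basis 2-blade squares to minus the product of its generators' squares); cross terms between blades sharing an index anticommute and cancel; the commuting (index-disjoint) pairs give grade-4 terms 2*c*c'*(blade product), which cancel blade by blade — e1234: 54/625 - 54/625 = 0 — confirming B is simple. So B^2 = 4/25.
B^2 = 4/25 — since the square is positive, the closed form is hyperbolic: l = 2/5, alpha*l = -3, so exp(alpha B) = cosh(-3) + (sinh(-3)/(2/5))*B = cosh(3) + (-5*sinh(3)/2)*B.
Answer: cosh(3) - 9*sinh(3)/10*e12 - 3*sinh(3)/10*e13 + sinh(3)*e14 - 9*sinh(3)/10*e24 - 3*sinh(3)/10*e34


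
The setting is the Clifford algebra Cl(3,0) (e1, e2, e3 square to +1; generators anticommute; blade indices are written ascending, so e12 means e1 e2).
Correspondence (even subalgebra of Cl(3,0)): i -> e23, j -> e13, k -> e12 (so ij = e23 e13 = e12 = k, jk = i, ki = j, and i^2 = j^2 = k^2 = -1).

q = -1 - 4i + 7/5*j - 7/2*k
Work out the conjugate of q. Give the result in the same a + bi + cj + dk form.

In blades: q = -1 - 7/2*e12 + 7/5*e13 - 4*e23.
Quaternion conjugation is reversion on the even subalgebra: the scalar is fixed and every grade-2 blade flips sign, giving -1 + 7/2*e12 - 7/5*e13 + 4*e23; translating back:
Answer: -1 + 4i - 7/5*j + 7/2*k


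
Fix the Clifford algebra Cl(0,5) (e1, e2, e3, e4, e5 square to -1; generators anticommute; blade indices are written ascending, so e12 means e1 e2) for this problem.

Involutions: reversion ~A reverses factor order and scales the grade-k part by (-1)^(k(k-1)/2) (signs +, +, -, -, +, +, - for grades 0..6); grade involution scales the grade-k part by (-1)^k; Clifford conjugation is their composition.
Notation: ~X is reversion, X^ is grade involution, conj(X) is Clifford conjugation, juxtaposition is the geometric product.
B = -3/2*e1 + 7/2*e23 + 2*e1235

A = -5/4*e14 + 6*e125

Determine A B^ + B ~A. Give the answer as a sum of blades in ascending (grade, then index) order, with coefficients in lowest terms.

first term: -12*e3 - 15/8*e4 - 9*e25 - 21*e135 - 35/8*e1234 - 5/2*e2345
second term: -12*e3 + 15/8*e4 - 9*e25 - 21*e135 + 35/8*e1234 - 5/2*e2345
Answer: -24*e3 - 18*e25 - 42*e135 - 5*e2345


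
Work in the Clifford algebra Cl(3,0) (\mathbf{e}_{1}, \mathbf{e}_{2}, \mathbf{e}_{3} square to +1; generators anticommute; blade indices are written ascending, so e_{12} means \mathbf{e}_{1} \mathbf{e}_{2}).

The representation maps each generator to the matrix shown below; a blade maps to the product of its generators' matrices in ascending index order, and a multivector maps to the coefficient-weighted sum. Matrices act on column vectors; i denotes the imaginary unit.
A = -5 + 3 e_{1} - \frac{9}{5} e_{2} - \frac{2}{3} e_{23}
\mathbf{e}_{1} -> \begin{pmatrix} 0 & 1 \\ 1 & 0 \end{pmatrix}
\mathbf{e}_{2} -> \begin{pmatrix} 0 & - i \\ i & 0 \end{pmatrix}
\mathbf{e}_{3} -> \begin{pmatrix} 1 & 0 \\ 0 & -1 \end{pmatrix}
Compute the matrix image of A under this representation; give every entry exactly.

Bivector images (products of the table entries): rho(e_{23}) = rho(\mathbf{e}_{2})rho(\mathbf{e}_{3}) = \begin{pmatrix} 0 & i \\ i & 0 \end{pmatrix}.
M = (-5)*1 + (3)*rho(e_{1}) + (-\frac{9}{5})*rho(e_{2}) + (-\frac{2}{3})*rho(e_{23}), summed entrywise (1 is the identity matrix):
Answer: \begin{pmatrix} -5 & 3 + \frac{17 i}{15} \\ 3 - \frac{37 i}{15} & -5 \end{pmatrix}


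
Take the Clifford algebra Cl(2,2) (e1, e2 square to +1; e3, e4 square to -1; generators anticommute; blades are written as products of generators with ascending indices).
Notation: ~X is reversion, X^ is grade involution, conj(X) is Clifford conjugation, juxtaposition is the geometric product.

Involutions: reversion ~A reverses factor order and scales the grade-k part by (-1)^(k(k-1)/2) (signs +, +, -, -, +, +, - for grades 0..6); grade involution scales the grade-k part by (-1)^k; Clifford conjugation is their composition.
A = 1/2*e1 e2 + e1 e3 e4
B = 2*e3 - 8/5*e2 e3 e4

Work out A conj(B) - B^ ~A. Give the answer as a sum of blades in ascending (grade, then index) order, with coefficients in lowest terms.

first term: 8/5*e1 e2 - 2*e1 e4 - e1 e2 e3 - 4/5*e1 e3 e4
second term: -8/5*e1 e2 + 2*e1 e4 + e1 e2 e3 + 4/5*e1 e3 e4
Answer: 16/5*e1 e2 - 4*e1 e4 - 2*e1 e2 e3 - 8/5*e1 e3 e4


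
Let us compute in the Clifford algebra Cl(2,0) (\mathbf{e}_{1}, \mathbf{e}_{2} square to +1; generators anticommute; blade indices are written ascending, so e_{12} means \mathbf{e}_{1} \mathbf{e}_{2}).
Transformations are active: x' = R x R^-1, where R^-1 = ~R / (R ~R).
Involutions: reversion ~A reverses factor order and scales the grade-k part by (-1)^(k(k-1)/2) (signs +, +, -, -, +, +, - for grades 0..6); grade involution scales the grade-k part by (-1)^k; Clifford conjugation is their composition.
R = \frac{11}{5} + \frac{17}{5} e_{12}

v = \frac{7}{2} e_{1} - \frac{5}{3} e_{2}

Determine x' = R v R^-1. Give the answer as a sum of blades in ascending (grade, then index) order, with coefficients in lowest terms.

~R = \frac{11}{5} - \frac{17}{5} e_{12}, and R ~R = \frac{82}{5}, so R^-1 = ~R / (\frac{82}{5}).
R v = \frac{61}{30} e_{1} - \frac{467}{30} e_{2}
Answer: -\frac{1817}{615} e_{1} - \frac{1029}{410} e_{2}


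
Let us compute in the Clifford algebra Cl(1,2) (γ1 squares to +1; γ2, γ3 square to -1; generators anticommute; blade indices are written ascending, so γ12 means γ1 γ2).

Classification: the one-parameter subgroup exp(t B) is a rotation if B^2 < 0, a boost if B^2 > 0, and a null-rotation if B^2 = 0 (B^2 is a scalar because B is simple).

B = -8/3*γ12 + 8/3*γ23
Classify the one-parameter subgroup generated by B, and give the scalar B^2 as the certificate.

B^2 term by term: the squares give (-8/3)^2*(γ12)^2 + (8/3)^2*(γ23)^2 = 64/9*(+1) + 64/9*(-1) = 0 (each basis 2-blade squares to minus the product of its generators' squares); cross terms between blades sharing an index anticommute and cancel. So B^2 = 0.
Answer: null-rotation, certificate B^2 = 0. Certificate logic: 0 is a conjugation-invariant scalar, so its sign fixes rotation versus boost versus null-rotation outright.
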